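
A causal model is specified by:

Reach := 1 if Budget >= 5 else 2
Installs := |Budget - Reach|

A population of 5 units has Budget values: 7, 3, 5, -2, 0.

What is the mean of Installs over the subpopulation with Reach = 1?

5

Observing Reach=1 restricts to units where Reach's equation naturally yields 1: Budget ∈ {7, 5}. In that subpopulation Installs = 6, 4, mean 5.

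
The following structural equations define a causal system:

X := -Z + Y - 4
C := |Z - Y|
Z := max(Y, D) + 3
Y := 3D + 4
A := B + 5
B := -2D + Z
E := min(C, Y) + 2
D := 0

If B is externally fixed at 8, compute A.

do(B=8) replaces the equation B := -2D + Z with the constant B = 8.
A = B + 5  [with B=8]  = 13

13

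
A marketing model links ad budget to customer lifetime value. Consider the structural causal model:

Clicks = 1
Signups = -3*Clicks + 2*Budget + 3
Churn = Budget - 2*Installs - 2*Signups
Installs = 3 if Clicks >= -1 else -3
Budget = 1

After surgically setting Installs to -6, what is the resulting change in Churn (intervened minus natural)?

do(Installs=-6) replaces the equation Installs = 3 if Clicks >= -1 else -3 with the constant Installs = -6.
Signups = -3*Clicks + 2*Budget + 3  [with Clicks=1, Budget=1]  = 2
Churn = Budget - 2*Installs - 2*Signups  [with Budget=1, Installs=-6, Signups=2]  = 9
Without intervention: Installs = 3 if Clicks >= -1 else -3  [with Clicks=1]  = 3; Signups = -3*Clicks + 2*Budget + 3  [with Clicks=1, Budget=1]  = 2; Churn = Budget - 2*Installs - 2*Signups  [with Budget=1, Installs=3, Signups=2]  = -9.
Change = 9 − (-9) = 18.

18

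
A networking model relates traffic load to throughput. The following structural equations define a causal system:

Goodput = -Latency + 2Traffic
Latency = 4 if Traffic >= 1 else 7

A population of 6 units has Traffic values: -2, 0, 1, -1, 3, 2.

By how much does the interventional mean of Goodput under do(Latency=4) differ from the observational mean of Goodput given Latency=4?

The intervention sets Latency=4 in all 6 units regardless of Traffic. Recomputing Goodput per unit gives -8, -4, -2, -6, 2, 0; average -3.
E[Goodput|Latency=4] averages over only the 3 units with Latency=4 (Traffic = 1, 3, 2): Goodput = -2, 2, 0, mean 0.
Difference = -3 − 0 = -3.

-3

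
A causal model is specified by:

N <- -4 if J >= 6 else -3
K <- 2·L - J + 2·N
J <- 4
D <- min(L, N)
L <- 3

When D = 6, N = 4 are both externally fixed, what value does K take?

The joint intervention fixes D = 6, N = 4, removing each variable's own equation.
K = 2·L - J + 2·N  [with L=3, J=4, N=4]  = 10

10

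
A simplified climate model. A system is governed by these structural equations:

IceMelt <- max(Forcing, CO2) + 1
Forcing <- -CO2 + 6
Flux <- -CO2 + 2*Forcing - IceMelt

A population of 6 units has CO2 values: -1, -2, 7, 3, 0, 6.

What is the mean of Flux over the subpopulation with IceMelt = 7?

-4

Conditioning on IceMelt=7 selects the 2 unit(s) with CO2 ∈ {0, 6}. Their Flux values: 5, -13. Mean = -4.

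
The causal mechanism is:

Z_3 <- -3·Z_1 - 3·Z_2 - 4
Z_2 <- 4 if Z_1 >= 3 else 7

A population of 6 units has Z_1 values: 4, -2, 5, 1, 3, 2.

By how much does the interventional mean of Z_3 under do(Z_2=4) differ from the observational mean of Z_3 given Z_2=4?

The intervention sets Z_2=4 in all 6 units regardless of Z_1. Recomputing Z_3 per unit gives -28, -10, -31, -19, -25, -22; average -22.5.
Conditioning on Z_2=4 selects the 3 unit(s) with Z_1 ∈ {4, 5, 3}. Their Z_3 values: -28, -31, -25. Mean = -28.
Difference = -22.5 − (-28) = 5.5.

5.5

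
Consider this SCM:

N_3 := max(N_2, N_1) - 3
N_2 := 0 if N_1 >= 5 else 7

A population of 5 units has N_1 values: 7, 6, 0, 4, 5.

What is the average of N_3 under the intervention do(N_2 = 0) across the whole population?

The intervention sets N_2=0 in all 5 units regardless of N_1. Recomputing N_3 per unit gives 4, 3, -3, 1, 2; average 1.4.

1.4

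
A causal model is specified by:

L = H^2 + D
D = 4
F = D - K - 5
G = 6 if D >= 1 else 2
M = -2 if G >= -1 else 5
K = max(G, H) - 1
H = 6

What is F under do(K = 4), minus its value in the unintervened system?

Under do(K=4), the mechanism K = max(G, H) - 1 is discarded; K is fixed at 4.
F = D - K - 5  [with D=4, K=4]  = -5
Without intervention: G = 6 if D >= 1 else 2  [with D=4]  = 6; K = max(G, H) - 1  [with G=6, H=6]  = 5; F = D - K - 5  [with D=4, K=5]  = -6.
Change = -5 − (-6) = 1.

1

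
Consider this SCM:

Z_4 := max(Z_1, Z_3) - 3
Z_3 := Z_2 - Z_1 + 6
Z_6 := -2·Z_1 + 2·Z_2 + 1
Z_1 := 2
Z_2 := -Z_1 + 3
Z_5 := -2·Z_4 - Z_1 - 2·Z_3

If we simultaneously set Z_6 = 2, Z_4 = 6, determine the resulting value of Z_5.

Setting Z_6 = 2, Z_4 = 6 by intervention discards those variables' equations.
Z_2 = -Z_1 + 3  [with Z_1=2]  = 1
Z_3 = Z_2 - Z_1 + 6  [with Z_2=1, Z_1=2]  = 5
Z_5 = -2·Z_4 - Z_1 - 2·Z_3  [with Z_4=6, Z_1=2, Z_3=5]  = -24

-24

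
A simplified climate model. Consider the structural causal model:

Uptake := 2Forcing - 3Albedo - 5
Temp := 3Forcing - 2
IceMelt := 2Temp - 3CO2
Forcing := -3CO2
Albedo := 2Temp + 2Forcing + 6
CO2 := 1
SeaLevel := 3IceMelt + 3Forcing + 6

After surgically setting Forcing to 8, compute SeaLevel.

Under do(Forcing=8), the mechanism Forcing := -3CO2 is discarded; Forcing is fixed at 8.
Temp = 3Forcing - 2  [with Forcing=8]  = 22
IceMelt = 2Temp - 3CO2  [with Temp=22, CO2=1]  = 41
SeaLevel = 3IceMelt + 3Forcing + 6  [with IceMelt=41, Forcing=8]  = 153

153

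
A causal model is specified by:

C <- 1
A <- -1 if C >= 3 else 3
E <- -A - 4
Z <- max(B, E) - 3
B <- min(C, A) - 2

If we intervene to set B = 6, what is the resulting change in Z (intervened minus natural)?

do(B=6) replaces the equation B <- min(C, A) - 2 with the constant B = 6.
A = -1 if C >= 3 else 3  [with C=1]  = 3
E = -A - 4  [with A=3]  = -7
Z = max(B, E) - 3  [with B=6, E=-7]  = 3
Without intervention: A = -1 if C >= 3 else 3  [with C=1]  = 3; B = min(C, A) - 2  [with C=1, A=3]  = -1; E = -A - 4  [with A=3]  = -7; Z = max(B, E) - 3  [with B=-1, E=-7]  = -4.
Change = 3 − (-4) = 7.

7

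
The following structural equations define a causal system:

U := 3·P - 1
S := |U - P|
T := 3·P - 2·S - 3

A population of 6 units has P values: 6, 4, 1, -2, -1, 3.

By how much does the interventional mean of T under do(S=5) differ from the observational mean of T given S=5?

Under do(S=5), S's equation is replaced by S=5 for every unit. Per-unit T: 5, -1, -10, -19, -16, -4. Mean = -7.5.
Observing S=5 restricts to units where S's equation naturally yields 5: P ∈ {-2, 3}. In that subpopulation T = -19, -4, mean -11.5.
Difference = -7.5 − (-11.5) = 4.

4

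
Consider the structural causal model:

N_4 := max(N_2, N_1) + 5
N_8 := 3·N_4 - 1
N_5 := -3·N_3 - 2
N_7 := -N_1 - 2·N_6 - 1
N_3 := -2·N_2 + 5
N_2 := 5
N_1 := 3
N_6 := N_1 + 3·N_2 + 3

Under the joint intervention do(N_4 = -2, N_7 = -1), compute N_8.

-7

Setting N_4 = -2, N_7 = -1 by intervention discards those variables' equations.
N_8 = 3·N_4 - 1  [with N_4=-2]  = -7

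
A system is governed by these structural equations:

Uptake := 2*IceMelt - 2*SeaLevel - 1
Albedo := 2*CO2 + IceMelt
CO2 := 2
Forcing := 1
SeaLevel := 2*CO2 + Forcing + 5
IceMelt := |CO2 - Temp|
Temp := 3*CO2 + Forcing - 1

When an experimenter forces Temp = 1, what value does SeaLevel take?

10

The intervention breaks the incoming arrows to Temp: Temp := 3*CO2 + Forcing - 1 no longer applies, and Temp = 1.
No directed path runs from Temp to SeaLevel, so SeaLevel keeps its natural value.
SeaLevel = 2*CO2 + Forcing + 5  [with CO2=2, Forcing=1]  = 10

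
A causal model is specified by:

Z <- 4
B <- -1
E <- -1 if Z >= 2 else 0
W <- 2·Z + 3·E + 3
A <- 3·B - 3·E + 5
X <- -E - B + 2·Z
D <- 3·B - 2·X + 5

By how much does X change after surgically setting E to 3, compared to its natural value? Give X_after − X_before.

The intervention breaks the incoming arrows to E: E <- -1 if Z >= 2 else 0 no longer applies, and E = 3.
X = -E - B + 2·Z  [with E=3, B=-1, Z=4]  = 6
Without intervention: E = -1 if Z >= 2 else 0  [with Z=4]  = -1; X = -E - B + 2·Z  [with E=-1, B=-1, Z=4]  = 10.
Change = 6 − 10 = -4.

-4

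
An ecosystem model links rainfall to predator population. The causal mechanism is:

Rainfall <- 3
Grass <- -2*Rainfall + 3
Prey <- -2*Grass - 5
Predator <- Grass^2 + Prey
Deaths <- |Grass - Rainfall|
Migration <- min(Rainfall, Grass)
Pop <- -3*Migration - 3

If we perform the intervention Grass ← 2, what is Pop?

Under do(Grass=2), the mechanism Grass <- -2*Rainfall + 3 is discarded; Grass is fixed at 2.
Migration = min(Rainfall, Grass)  [with Rainfall=3, Grass=2]  = 2
Pop = -3*Migration - 3  [with Migration=2]  = -9

-9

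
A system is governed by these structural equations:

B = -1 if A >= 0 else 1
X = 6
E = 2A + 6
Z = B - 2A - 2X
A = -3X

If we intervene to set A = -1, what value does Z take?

Under do(A=-1), the mechanism A = -3X is discarded; A is fixed at -1.
B = -1 if A >= 0 else 1  [with A=-1]  = 1
Z = B - 2A - 2X  [with B=1, A=-1, X=6]  = -9

-9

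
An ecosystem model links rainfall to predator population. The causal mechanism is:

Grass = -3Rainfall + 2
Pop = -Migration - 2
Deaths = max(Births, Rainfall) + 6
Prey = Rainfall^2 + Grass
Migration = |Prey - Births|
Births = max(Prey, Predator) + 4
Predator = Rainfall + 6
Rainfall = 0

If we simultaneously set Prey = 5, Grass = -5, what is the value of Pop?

Under do(Prey = 5, Grass = -5), each intervened variable's structural equation is replaced by its fixed value.
Predator = Rainfall + 6  [with Rainfall=0]  = 6
Births = max(Prey, Predator) + 4  [with Prey=5, Predator=6]  = 10
Migration = |Prey - Births|  [with Prey=5, Births=10]  = 5
Pop = -Migration - 2  [with Migration=5]  = -7

-7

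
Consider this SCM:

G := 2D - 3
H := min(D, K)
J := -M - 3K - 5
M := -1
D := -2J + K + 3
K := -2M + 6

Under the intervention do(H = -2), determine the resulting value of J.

do(H=-2) replaces the equation H := min(D, K) with the constant H = -2.
J is not downstream of the intervention, so its value is determined by the original equations.
K = -2M + 6  [with M=-1]  = 8
J = -M - 3K - 5  [with M=-1, K=8]  = -28

-28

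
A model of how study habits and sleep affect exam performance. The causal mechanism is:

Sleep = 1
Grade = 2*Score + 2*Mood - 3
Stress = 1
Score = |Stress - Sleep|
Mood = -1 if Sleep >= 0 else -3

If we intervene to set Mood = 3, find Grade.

3

Intervening sets Mood = 3 and removes its equation (Mood = -1 if Sleep >= 0 else -3).
Score = |Stress - Sleep|  [with Stress=1, Sleep=1]  = 0
Grade = 2*Score + 2*Mood - 3  [with Score=0, Mood=3]  = 3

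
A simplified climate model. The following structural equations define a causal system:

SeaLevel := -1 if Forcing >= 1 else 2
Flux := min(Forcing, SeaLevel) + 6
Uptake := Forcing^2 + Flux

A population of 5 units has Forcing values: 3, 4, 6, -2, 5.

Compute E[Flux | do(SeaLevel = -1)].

The intervention sets SeaLevel=-1 in all 5 units regardless of Forcing. Recomputing Flux per unit gives 5, 5, 5, 4, 5; average 4.8.

4.8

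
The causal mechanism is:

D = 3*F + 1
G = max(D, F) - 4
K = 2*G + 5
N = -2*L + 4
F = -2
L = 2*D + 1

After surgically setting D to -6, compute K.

-7

Under do(D=-6), the mechanism D = 3*F + 1 is discarded; D is fixed at -6.
G = max(D, F) - 4  [with D=-6, F=-2]  = -6
K = 2*G + 5  [with G=-6]  = -7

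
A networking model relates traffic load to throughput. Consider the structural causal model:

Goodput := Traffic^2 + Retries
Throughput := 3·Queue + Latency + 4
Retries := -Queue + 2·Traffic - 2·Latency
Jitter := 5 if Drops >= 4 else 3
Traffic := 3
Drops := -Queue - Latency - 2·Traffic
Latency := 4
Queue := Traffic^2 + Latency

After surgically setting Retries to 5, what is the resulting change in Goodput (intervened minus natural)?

do(Retries=5) replaces the equation Retries := -Queue + 2·Traffic - 2·Latency with the constant Retries = 5.
Goodput = Traffic^2 + Retries  [with Traffic=3, Retries=5]  = 14
Without intervention: Queue = Traffic^2 + Latency  [with Traffic=3, Latency=4]  = 13; Retries = -Queue + 2·Traffic - 2·Latency  [with Queue=13, Traffic=3, Latency=4]  = -15; Goodput = Traffic^2 + Retries  [with Traffic=3, Retries=-15]  = -6.
Change = 14 − (-6) = 20.

20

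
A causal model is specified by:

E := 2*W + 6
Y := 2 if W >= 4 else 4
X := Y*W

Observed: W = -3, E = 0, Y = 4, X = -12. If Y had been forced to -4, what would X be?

The intervention breaks the incoming arrows to Y: Y := 2 if W >= 4 else 4 no longer applies, and Y = -4.
X = Y*W  [with Y=-4, W=-3]  = 12

12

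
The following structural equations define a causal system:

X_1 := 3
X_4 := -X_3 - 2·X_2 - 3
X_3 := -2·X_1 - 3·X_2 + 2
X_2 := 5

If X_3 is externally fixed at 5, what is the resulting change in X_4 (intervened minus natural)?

-24

The intervention breaks the incoming arrows to X_3: X_3 := -2·X_1 - 3·X_2 + 2 no longer applies, and X_3 = 5.
X_4 = -X_3 - 2·X_2 - 3  [with X_3=5, X_2=5]  = -18
Without intervention: X_3 = -2·X_1 - 3·X_2 + 2  [with X_1=3, X_2=5]  = -19; X_4 = -X_3 - 2·X_2 - 3  [with X_3=-19, X_2=5]  = 6.
Change = -18 − 6 = -24.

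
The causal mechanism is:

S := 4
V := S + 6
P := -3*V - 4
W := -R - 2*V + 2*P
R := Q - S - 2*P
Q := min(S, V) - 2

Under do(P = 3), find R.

-8

Intervening sets P = 3 and removes its equation (P := -3*V - 4).
V = S + 6  [with S=4]  = 10
Q = min(S, V) - 2  [with S=4, V=10]  = 2
R = Q - S - 2*P  [with Q=2, S=4, P=3]  = -8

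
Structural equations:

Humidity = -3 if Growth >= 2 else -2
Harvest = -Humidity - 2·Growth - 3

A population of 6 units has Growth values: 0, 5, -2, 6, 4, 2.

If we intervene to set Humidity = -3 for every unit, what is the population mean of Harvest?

-5

do(Humidity=-3) breaks Humidity's dependence on Growth. With Humidity=-3 fixed, Harvest across the units is 0, -10, 4, -12, -8, -4, mean -5.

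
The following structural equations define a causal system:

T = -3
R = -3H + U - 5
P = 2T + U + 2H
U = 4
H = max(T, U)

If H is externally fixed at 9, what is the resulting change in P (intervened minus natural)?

10

The intervention breaks the incoming arrows to H: H = max(T, U) no longer applies, and H = 9.
P = 2T + U + 2H  [with T=-3, U=4, H=9]  = 16
Without intervention: H = max(T, U)  [with T=-3, U=4]  = 4; P = 2T + U + 2H  [with T=-3, U=4, H=4]  = 6.
Change = 16 − 6 = 10.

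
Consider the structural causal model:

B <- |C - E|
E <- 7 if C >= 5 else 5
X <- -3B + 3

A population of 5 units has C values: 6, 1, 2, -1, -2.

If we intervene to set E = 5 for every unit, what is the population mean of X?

Every unit gets E=5 under the intervention. X values become 0, -9, -6, -15, -18; E[X|do(E=5)] = -9.6.

-9.6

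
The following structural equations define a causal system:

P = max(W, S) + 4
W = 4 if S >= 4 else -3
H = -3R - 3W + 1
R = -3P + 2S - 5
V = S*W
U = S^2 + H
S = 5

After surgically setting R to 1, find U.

11

The intervention breaks the incoming arrows to R: R = -3P + 2S - 5 no longer applies, and R = 1.
W = 4 if S >= 4 else -3  [with S=5]  = 4
H = -3R - 3W + 1  [with R=1, W=4]  = -14
U = S^2 + H  [with S=5, H=-14]  = 11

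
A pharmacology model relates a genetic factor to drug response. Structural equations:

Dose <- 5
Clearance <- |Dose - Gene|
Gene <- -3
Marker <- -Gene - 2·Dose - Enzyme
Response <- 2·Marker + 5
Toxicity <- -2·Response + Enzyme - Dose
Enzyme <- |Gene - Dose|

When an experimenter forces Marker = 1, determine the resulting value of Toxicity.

Under do(Marker=1), the mechanism Marker <- -Gene - 2·Dose - Enzyme is discarded; Marker is fixed at 1.
Enzyme = |Gene - Dose|  [with Gene=-3, Dose=5]  = 8
Response = 2·Marker + 5  [with Marker=1]  = 7
Toxicity = -2·Response + Enzyme - Dose  [with Response=7, Enzyme=8, Dose=5]  = -11

-11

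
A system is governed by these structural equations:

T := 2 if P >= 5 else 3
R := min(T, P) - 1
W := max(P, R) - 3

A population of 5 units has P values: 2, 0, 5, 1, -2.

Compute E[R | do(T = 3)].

The intervention sets T=3 in all 5 units regardless of P. Recomputing R per unit gives 1, -1, 2, 0, -3; average -0.2.

-0.2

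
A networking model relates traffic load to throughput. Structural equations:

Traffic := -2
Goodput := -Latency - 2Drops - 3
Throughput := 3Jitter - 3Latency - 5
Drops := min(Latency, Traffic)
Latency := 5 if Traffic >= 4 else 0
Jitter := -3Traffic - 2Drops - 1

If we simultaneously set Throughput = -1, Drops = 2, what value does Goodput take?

The joint intervention fixes Throughput = -1, Drops = 2, removing each variable's own equation.
Latency = 5 if Traffic >= 4 else 0  [with Traffic=-2]  = 0
Goodput = -Latency - 2Drops - 3  [with Latency=0, Drops=2]  = -7

-7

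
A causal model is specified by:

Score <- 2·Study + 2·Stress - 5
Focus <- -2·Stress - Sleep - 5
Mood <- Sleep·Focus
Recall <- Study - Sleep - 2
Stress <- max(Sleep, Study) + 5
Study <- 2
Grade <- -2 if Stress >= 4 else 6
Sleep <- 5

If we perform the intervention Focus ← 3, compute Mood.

Under do(Focus=3), the mechanism Focus <- -2·Stress - Sleep - 5 is discarded; Focus is fixed at 3.
Mood = Sleep·Focus  [with Sleep=5, Focus=3]  = 15

15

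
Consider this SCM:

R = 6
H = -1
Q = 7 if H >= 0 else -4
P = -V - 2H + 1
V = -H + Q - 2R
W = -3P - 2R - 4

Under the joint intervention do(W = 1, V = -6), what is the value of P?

Setting W = 1, V = -6 by intervention discards those variables' equations.
P = -V - 2H + 1  [with V=-6, H=-1]  = 9

9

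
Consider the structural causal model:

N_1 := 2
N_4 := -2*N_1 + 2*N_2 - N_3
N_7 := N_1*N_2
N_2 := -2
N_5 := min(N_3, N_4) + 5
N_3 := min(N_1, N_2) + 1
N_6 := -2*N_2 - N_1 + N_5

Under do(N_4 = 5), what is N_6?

Under do(N_4=5), the mechanism N_4 := -2*N_1 + 2*N_2 - N_3 is discarded; N_4 is fixed at 5.
N_3 = min(N_1, N_2) + 1  [with N_1=2, N_2=-2]  = -1
N_5 = min(N_3, N_4) + 5  [with N_3=-1, N_4=5]  = 4
N_6 = -2*N_2 - N_1 + N_5  [with N_2=-2, N_1=2, N_5=4]  = 6

6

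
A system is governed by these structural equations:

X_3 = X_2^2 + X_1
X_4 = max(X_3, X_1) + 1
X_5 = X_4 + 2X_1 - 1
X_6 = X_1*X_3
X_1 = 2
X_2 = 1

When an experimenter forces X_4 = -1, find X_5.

2

Intervening sets X_4 = -1 and removes its equation (X_4 = max(X_3, X_1) + 1).
X_5 = X_4 + 2X_1 - 1  [with X_4=-1, X_1=2]  = 2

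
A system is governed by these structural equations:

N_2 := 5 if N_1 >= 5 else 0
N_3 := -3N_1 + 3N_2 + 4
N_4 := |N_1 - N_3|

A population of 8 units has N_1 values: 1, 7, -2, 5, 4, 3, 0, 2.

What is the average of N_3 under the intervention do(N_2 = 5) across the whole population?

11.5

do(N_2=5) breaks N_2's dependence on N_1. With N_2=5 fixed, N_3 across the units is 16, -2, 25, 4, 7, 10, 19, 13, mean 11.5.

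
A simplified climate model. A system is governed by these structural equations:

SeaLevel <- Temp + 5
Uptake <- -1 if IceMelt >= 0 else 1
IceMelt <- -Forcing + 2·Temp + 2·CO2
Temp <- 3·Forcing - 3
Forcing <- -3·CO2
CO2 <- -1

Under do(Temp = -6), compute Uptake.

1

The intervention breaks the incoming arrows to Temp: Temp <- 3·Forcing - 3 no longer applies, and Temp = -6.
Forcing = -3·CO2  [with CO2=-1]  = 3
IceMelt = -Forcing + 2·Temp + 2·CO2  [with Forcing=3, Temp=-6, CO2=-1]  = -17
Uptake = -1 if IceMelt >= 0 else 1  [with IceMelt=-17]  = 1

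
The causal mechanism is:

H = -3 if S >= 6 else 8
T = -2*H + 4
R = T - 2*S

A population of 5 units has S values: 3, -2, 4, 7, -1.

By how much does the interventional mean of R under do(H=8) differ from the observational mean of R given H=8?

-2.4

The intervention sets H=8 in all 5 units regardless of S. Recomputing R per unit gives -18, -8, -20, -26, -10; average -16.4.
E[R|H=8] averages over only the 4 units with H=8 (S = 3, -2, 4, -1): R = -18, -8, -20, -10, mean -14.
Difference = -16.4 − (-14) = -2.4.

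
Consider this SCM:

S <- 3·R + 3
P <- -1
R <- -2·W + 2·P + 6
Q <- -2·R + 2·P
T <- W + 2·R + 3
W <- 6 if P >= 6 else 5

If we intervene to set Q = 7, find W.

do(Q=7) replaces the equation Q <- -2·R + 2·P with the constant Q = 7.
W is not downstream of the intervention, so its value is determined by the original equations.
W = 6 if P >= 6 else 5  [with P=-1]  = 5

5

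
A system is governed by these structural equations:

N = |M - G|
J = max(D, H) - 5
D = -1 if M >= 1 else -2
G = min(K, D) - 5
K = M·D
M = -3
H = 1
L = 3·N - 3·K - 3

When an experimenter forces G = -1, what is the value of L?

-15

Intervening sets G = -1 and removes its equation (G = min(K, D) - 5).
D = -1 if M >= 1 else -2  [with M=-3]  = -2
K = M·D  [with M=-3, D=-2]  = 6
N = |M - G|  [with M=-3, G=-1]  = 2
L = 3·N - 3·K - 3  [with N=2, K=6]  = -15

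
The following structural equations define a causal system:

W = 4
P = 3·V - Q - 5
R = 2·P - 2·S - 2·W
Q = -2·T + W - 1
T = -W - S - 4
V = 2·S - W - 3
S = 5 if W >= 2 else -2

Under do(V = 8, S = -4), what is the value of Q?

11

Setting V = 8, S = -4 by intervention discards those variables' equations.
T = -W - S - 4  [with W=4, S=-4]  = -4
Q = -2·T + W - 1  [with T=-4, W=4]  = 11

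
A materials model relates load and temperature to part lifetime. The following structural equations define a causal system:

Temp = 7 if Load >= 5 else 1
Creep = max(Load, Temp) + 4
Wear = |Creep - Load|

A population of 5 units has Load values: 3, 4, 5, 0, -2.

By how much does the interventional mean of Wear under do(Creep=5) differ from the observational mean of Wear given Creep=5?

The intervention sets Creep=5 in all 5 units regardless of Load. Recomputing Wear per unit gives 2, 1, 0, 5, 7; average 3.
Observing Creep=5 restricts to units where Creep's equation naturally yields 5: Load ∈ {0, -2}. In that subpopulation Wear = 5, 7, mean 6.
Difference = 3 − 6 = -3.

-3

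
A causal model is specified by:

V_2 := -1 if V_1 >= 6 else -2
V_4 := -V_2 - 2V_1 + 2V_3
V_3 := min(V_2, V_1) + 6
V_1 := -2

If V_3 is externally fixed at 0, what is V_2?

Under do(V_3=0), the mechanism V_3 := min(V_2, V_1) + 6 is discarded; V_3 is fixed at 0.
Since V_2 is not a descendant of the intervened variable, it is unaffected.
V_2 = -1 if V_1 >= 6 else -2  [with V_1=-2]  = -2

-2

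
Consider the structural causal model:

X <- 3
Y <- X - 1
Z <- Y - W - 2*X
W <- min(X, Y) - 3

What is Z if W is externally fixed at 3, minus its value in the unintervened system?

The intervention breaks the incoming arrows to W: W <- min(X, Y) - 3 no longer applies, and W = 3.
Y = X - 1  [with X=3]  = 2
Z = Y - W - 2*X  [with Y=2, W=3, X=3]  = -7
Without intervention: Y = X - 1  [with X=3]  = 2; W = min(X, Y) - 3  [with X=3, Y=2]  = -1; Z = Y - W - 2*X  [with Y=2, W=-1, X=3]  = -3.
Change = -7 − (-3) = -4.

-4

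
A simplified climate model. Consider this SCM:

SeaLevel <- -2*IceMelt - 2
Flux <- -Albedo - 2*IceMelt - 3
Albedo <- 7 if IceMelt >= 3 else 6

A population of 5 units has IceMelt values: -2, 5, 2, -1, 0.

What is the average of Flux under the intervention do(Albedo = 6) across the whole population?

Under do(Albedo=6), Albedo's equation is replaced by Albedo=6 for every unit. Per-unit Flux: -5, -19, -13, -7, -9. Mean = -10.6.

-10.6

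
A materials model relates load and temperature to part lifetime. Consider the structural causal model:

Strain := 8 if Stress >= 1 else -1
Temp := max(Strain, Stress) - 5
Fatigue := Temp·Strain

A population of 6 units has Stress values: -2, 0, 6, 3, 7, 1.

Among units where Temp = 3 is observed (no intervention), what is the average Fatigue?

Observing Temp=3 restricts to units where Temp's equation naturally yields 3: Stress ∈ {6, 3, 7, 1}. In that subpopulation Fatigue = 24, 24, 24, 24, mean 24.

24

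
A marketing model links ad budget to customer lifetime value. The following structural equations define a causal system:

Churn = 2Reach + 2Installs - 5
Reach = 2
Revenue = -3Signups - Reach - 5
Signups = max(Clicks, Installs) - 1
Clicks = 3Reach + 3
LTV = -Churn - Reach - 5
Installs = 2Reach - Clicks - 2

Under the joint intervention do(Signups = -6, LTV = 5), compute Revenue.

11

The joint intervention fixes Signups = -6, LTV = 5, removing each variable's own equation.
Revenue = -3Signups - Reach - 5  [with Signups=-6, Reach=2]  = 11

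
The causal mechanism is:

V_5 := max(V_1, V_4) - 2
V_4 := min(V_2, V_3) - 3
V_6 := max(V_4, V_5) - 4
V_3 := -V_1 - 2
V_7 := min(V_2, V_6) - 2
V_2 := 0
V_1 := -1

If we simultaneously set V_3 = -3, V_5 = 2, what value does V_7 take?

-4

Under do(V_3 = -3, V_5 = 2), each intervened variable's structural equation is replaced by its fixed value.
V_4 = min(V_2, V_3) - 3  [with V_2=0, V_3=-3]  = -6
V_6 = max(V_4, V_5) - 4  [with V_4=-6, V_5=2]  = -2
V_7 = min(V_2, V_6) - 2  [with V_2=0, V_6=-2]  = -4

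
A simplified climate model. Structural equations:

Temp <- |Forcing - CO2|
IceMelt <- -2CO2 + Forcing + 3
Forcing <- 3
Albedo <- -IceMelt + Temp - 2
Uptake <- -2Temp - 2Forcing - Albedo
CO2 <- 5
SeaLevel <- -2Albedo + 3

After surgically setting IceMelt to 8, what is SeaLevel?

Under do(IceMelt=8), the mechanism IceMelt <- -2CO2 + Forcing + 3 is discarded; IceMelt is fixed at 8.
Temp = |Forcing - CO2|  [with Forcing=3, CO2=5]  = 2
Albedo = -IceMelt + Temp - 2  [with IceMelt=8, Temp=2]  = -8
SeaLevel = -2Albedo + 3  [with Albedo=-8]  = 19

19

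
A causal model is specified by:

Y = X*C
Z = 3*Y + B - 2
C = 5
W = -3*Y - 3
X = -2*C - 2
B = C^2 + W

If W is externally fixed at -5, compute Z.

Under do(W=-5), the mechanism W = -3*Y - 3 is discarded; W is fixed at -5.
X = -2*C - 2  [with C=5]  = -12
Y = X*C  [with X=-12, C=5]  = -60
B = C^2 + W  [with C=5, W=-5]  = 20
Z = 3*Y + B - 2  [with Y=-60, B=20]  = -162

-162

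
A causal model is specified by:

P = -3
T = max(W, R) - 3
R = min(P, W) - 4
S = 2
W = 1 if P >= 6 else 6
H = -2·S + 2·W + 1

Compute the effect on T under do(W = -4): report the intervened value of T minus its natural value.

do(W=-4) replaces the equation W = 1 if P >= 6 else 6 with the constant W = -4.
R = min(P, W) - 4  [with P=-3, W=-4]  = -8
T = max(W, R) - 3  [with W=-4, R=-8]  = -7
Without intervention: W = 1 if P >= 6 else 6  [with P=-3]  = 6; R = min(P, W) - 4  [with P=-3, W=6]  = -7; T = max(W, R) - 3  [with W=6, R=-7]  = 3.
Change = -7 − 3 = -10.

-10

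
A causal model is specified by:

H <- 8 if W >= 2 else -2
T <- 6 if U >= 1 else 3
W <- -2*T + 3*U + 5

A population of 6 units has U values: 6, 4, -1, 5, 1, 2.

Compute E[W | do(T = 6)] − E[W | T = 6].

-2.3

Under do(T=6), T's equation is replaced by T=6 for every unit. Per-unit W: 11, 5, -10, 8, -4, -1. Mean = 1.5.
Conditioning on T=6 selects the 5 unit(s) with U ∈ {6, 4, 5, 1, 2}. Their W values: 11, 5, 8, -4, -1. Mean = 3.8.
Difference = 1.5 − 3.8 = -2.3.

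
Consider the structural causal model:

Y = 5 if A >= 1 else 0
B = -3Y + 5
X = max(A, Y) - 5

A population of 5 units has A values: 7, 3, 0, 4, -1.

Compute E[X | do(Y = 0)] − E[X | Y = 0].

The intervention sets Y=0 in all 5 units regardless of A. Recomputing X per unit gives 2, -2, -5, -1, -5; average -2.2.
Conditioning on Y=0 selects the 2 unit(s) with A ∈ {0, -1}. Their X values: -5, -5. Mean = -5.
Difference = -2.2 − (-5) = 2.8.

2.8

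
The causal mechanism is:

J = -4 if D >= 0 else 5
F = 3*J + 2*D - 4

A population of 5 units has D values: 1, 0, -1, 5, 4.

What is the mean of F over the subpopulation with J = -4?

-11

E[F|J=-4] averages over only the 4 units with J=-4 (D = 1, 0, 5, 4): F = -14, -16, -6, -8, mean -11.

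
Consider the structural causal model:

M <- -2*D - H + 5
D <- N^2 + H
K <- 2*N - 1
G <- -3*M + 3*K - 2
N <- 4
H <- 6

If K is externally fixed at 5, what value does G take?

148

The intervention breaks the incoming arrows to K: K <- 2*N - 1 no longer applies, and K = 5.
D = N^2 + H  [with N=4, H=6]  = 22
M = -2*D - H + 5  [with D=22, H=6]  = -45
G = -3*M + 3*K - 2  [with M=-45, K=5]  = 148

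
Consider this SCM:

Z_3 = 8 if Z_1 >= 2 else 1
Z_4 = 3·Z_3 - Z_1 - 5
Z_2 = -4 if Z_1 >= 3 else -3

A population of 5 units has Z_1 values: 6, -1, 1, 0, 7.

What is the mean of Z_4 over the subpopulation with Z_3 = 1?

-2

Observing Z_3=1 restricts to units where Z_3's equation naturally yields 1: Z_1 ∈ {-1, 1, 0}. In that subpopulation Z_4 = -1, -3, -2, mean -2.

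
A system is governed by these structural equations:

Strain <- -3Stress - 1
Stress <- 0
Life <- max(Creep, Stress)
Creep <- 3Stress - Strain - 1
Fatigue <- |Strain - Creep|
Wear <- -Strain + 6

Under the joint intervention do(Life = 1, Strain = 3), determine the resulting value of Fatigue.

The joint intervention fixes Life = 1, Strain = 3, removing each variable's own equation.
Creep = 3Stress - Strain - 1  [with Stress=0, Strain=3]  = -4
Fatigue = |Strain - Creep|  [with Strain=3, Creep=-4]  = 7

7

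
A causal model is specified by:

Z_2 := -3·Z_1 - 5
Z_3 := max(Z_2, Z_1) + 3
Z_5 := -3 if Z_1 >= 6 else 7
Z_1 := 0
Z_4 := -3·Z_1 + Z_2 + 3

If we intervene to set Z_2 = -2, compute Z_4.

1

Under do(Z_2=-2), the mechanism Z_2 := -3·Z_1 - 5 is discarded; Z_2 is fixed at -2.
Z_4 = -3·Z_1 + Z_2 + 3  [with Z_1=0, Z_2=-2]  = 1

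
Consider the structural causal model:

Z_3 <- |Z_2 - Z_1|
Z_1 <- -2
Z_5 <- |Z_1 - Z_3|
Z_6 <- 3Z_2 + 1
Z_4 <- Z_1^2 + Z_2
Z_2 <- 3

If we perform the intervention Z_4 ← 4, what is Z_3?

5

Under do(Z_4=4), the mechanism Z_4 <- Z_1^2 + Z_2 is discarded; Z_4 is fixed at 4.
Since Z_3 is not a descendant of the intervened variable, it is unaffected.
Z_3 = |Z_2 - Z_1|  [with Z_2=3, Z_1=-2]  = 5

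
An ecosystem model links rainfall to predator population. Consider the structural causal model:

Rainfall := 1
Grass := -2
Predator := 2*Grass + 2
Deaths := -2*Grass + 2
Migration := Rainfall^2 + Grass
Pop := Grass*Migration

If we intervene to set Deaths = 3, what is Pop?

2

Under do(Deaths=3), the mechanism Deaths := -2*Grass + 2 is discarded; Deaths is fixed at 3.
Since Pop is not a descendant of the intervened variable, it is unaffected.
Migration = Rainfall^2 + Grass  [with Rainfall=1, Grass=-2]  = -1
Pop = Grass*Migration  [with Grass=-2, Migration=-1]  = 2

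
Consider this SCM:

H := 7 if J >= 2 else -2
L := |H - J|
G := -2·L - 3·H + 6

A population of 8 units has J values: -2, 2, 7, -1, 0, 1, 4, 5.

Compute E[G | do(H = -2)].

4

The intervention sets H=-2 in all 8 units regardless of J. Recomputing G per unit gives 12, 4, -6, 10, 8, 6, 0, -2; average 4.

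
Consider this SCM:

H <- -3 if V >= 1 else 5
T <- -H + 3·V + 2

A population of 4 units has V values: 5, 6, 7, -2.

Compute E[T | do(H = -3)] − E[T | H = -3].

Every unit gets H=-3 under the intervention. T values become 20, 23, 26, -1; E[T|do(H=-3)] = 17.
Observing H=-3 restricts to units where H's equation naturally yields -3: V ∈ {5, 6, 7}. In that subpopulation T = 20, 23, 26, mean 23.
Difference = 17 − 23 = -6.

-6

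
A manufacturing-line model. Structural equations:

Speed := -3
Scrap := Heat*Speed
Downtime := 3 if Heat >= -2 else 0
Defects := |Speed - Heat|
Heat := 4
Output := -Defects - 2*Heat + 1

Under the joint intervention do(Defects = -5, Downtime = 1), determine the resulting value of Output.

The joint intervention fixes Defects = -5, Downtime = 1, removing each variable's own equation.
Output = -Defects - 2*Heat + 1  [with Defects=-5, Heat=4]  = -2

-2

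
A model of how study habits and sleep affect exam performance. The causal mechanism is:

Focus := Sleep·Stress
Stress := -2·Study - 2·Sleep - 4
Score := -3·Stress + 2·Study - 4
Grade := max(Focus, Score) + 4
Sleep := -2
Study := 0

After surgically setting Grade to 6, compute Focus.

do(Grade=6) replaces the equation Grade := max(Focus, Score) + 4 with the constant Grade = 6.
No directed path runs from Grade to Focus, so Focus keeps its natural value.
Stress = -2·Study - 2·Sleep - 4  [with Study=0, Sleep=-2]  = 0
Focus = Sleep·Stress  [with Sleep=-2, Stress=0]  = 0

0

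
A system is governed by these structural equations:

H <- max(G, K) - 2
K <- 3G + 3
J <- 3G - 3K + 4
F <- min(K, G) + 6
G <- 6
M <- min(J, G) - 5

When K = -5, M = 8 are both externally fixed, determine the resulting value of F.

1

The joint intervention fixes K = -5, M = 8, removing each variable's own equation.
F = min(K, G) + 6  [with K=-5, G=6]  = 1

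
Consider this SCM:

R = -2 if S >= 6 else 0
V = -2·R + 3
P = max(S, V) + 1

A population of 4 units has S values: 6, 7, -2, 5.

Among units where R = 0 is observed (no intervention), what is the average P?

Observing R=0 restricts to units where R's equation naturally yields 0: S ∈ {-2, 5}. In that subpopulation P = 4, 6, mean 5.

5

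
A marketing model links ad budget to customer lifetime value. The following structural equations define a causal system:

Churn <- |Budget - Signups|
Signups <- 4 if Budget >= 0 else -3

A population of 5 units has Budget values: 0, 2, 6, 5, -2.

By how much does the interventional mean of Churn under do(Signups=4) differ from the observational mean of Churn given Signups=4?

do(Signups=4) breaks Signups's dependence on Budget. With Signups=4 fixed, Churn across the units is 4, 2, 2, 1, 6, mean 3.
E[Churn|Signups=4] averages over only the 4 units with Signups=4 (Budget = 0, 2, 6, 5): Churn = 4, 2, 2, 1, mean 2.25.
Difference = 3 − 2.25 = 0.75.

0.75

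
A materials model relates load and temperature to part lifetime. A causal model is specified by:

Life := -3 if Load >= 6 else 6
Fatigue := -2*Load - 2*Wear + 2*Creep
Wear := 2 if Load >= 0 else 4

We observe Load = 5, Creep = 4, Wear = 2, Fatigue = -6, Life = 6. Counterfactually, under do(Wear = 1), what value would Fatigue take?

The intervention breaks the incoming arrows to Wear: Wear := 2 if Load >= 0 else 4 no longer applies, and Wear = 1.
Fatigue = -2*Load - 2*Wear + 2*Creep  [with Load=5, Wear=1, Creep=4]  = -4

-4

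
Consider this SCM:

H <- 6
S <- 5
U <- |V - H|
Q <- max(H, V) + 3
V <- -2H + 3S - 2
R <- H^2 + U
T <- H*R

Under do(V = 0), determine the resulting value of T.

The intervention breaks the incoming arrows to V: V <- -2H + 3S - 2 no longer applies, and V = 0.
U = |V - H|  [with V=0, H=6]  = 6
R = H^2 + U  [with H=6, U=6]  = 42
T = H*R  [with H=6, R=42]  = 252

252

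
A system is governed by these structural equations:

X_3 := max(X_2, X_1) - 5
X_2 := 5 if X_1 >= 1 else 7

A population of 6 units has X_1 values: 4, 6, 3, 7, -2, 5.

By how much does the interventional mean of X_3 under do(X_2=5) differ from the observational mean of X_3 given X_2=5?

-0.1

Under do(X_2=5), X_2's equation is replaced by X_2=5 for every unit. Per-unit X_3: 0, 1, 0, 2, 0, 0. Mean = 0.5.
Conditioning on X_2=5 selects the 5 unit(s) with X_1 ∈ {4, 6, 3, 7, 5}. Their X_3 values: 0, 1, 0, 2, 0. Mean = 0.6.
Difference = 0.5 − 0.6 = -0.1.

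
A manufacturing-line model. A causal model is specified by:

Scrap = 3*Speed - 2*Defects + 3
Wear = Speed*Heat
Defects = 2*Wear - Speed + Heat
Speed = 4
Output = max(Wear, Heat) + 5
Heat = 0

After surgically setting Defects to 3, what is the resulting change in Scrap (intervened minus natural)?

-14

Intervening sets Defects = 3 and removes its equation (Defects = 2*Wear - Speed + Heat).
Scrap = 3*Speed - 2*Defects + 3  [with Speed=4, Defects=3]  = 9
Without intervention: Wear = Speed*Heat  [with Speed=4, Heat=0]  = 0; Defects = 2*Wear - Speed + Heat  [with Wear=0, Speed=4, Heat=0]  = -4; Scrap = 3*Speed - 2*Defects + 3  [with Speed=4, Defects=-4]  = 23.
Change = 9 − 23 = -14.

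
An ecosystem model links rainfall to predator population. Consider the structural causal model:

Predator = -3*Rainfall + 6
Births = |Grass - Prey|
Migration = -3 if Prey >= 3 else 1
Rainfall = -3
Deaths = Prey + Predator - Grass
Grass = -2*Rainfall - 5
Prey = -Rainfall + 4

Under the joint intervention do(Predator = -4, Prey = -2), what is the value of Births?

The joint intervention fixes Predator = -4, Prey = -2, removing each variable's own equation.
Grass = -2*Rainfall - 5  [with Rainfall=-3]  = 1
Births = |Grass - Prey|  [with Grass=1, Prey=-2]  = 3

3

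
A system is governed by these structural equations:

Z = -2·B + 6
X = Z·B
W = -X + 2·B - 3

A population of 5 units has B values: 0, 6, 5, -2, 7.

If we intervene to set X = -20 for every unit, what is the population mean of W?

The intervention sets X=-20 in all 5 units regardless of B. Recomputing W per unit gives 17, 29, 27, 13, 31; average 23.4.

23.4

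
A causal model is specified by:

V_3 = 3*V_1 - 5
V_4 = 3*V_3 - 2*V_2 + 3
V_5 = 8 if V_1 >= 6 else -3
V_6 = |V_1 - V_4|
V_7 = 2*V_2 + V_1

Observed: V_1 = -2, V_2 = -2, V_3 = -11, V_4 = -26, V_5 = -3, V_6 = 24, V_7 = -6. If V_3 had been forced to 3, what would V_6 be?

The intervention breaks the incoming arrows to V_3: V_3 = 3*V_1 - 5 no longer applies, and V_3 = 3.
V_4 = 3*V_3 - 2*V_2 + 3  [with V_3=3, V_2=-2]  = 16
V_6 = |V_1 - V_4|  [with V_1=-2, V_4=16]  = 18

18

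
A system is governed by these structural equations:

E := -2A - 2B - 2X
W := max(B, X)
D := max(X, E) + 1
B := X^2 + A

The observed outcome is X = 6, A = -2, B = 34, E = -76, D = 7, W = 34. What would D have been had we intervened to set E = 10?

11

Intervening sets E = 10 and removes its equation (E := -2A - 2B - 2X).
D = max(X, E) + 1  [with X=6, E=10]  = 11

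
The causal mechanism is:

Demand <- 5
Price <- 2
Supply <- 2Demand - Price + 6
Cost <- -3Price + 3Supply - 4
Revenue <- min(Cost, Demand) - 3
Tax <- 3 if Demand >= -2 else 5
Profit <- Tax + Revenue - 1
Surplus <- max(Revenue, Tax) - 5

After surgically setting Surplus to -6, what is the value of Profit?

4

Intervening sets Surplus = -6 and removes its equation (Surplus <- max(Revenue, Tax) - 5).
Since Profit is not a descendant of the intervened variable, it is unaffected.
Supply = 2Demand - Price + 6  [with Demand=5, Price=2]  = 14
Cost = -3Price + 3Supply - 4  [with Price=2, Supply=14]  = 32
Revenue = min(Cost, Demand) - 3  [with Cost=32, Demand=5]  = 2
Tax = 3 if Demand >= -2 else 5  [with Demand=5]  = 3
Profit = Tax + Revenue - 1  [with Tax=3, Revenue=2]  = 4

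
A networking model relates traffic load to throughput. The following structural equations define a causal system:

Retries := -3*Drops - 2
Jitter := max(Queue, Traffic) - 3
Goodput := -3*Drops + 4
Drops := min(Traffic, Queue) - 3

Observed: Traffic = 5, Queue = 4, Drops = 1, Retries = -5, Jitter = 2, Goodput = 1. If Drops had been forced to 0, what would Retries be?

The intervention breaks the incoming arrows to Drops: Drops := min(Traffic, Queue) - 3 no longer applies, and Drops = 0.
Retries = -3*Drops - 2  [with Drops=0]  = -2

-2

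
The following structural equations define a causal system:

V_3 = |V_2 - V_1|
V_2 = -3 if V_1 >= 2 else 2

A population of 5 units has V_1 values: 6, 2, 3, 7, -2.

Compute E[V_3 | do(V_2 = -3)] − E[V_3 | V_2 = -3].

-1.3

The intervention sets V_2=-3 in all 5 units regardless of V_1. Recomputing V_3 per unit gives 9, 5, 6, 10, 1; average 6.2.
Observing V_2=-3 restricts to units where V_2's equation naturally yields -3: V_1 ∈ {6, 2, 3, 7}. In that subpopulation V_3 = 9, 5, 6, 10, mean 7.5.
Difference = 6.2 − 7.5 = -1.3.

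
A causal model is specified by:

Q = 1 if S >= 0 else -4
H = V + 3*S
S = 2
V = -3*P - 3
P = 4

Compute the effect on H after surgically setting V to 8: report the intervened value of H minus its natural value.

23

do(V=8) replaces the equation V = -3*P - 3 with the constant V = 8.
H = V + 3*S  [with V=8, S=2]  = 14
Without intervention: V = -3*P - 3  [with P=4]  = -15; H = V + 3*S  [with V=-15, S=2]  = -9.
Change = 14 − (-9) = 23.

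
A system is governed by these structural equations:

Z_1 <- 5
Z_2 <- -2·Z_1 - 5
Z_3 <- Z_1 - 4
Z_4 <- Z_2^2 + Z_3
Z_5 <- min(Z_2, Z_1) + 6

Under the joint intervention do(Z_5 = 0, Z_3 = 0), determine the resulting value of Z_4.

Under do(Z_5 = 0, Z_3 = 0), each intervened variable's structural equation is replaced by its fixed value.
Z_2 = -2·Z_1 - 5  [with Z_1=5]  = -15
Z_4 = Z_2^2 + Z_3  [with Z_2=-15, Z_3=0]  = 225

225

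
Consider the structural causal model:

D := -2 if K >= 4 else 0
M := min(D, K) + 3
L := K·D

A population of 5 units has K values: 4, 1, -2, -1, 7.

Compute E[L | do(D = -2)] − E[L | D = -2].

Under do(D=-2), D's equation is replaced by D=-2 for every unit. Per-unit L: -8, -2, 4, 2, -14. Mean = -3.6.
Observing D=-2 restricts to units where D's equation naturally yields -2: K ∈ {4, 7}. In that subpopulation L = -8, -14, mean -11.
Difference = -3.6 − (-11) = 7.4.

7.4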